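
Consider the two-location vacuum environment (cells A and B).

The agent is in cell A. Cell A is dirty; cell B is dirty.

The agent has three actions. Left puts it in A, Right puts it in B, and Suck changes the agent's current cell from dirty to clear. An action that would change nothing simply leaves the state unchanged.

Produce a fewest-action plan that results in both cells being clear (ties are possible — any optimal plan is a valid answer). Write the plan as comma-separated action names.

Suck, Right, Suck

step 1/3 (Suck): (A; A:clear, B:dirty)
step 2/3 (Right): (B; A:clear, B:dirty)
step 3/3 (Suck): (B; A:clear, B:clear)
min 3: Suck A + move + Suck B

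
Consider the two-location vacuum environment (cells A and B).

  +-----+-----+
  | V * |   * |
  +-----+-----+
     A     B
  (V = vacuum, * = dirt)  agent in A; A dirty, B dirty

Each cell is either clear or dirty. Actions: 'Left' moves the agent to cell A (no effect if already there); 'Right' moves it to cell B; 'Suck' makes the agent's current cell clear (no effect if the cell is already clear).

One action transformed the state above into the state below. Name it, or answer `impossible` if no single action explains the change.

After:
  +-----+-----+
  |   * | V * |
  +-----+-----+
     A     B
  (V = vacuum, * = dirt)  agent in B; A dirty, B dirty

try  Left: in A — A dirty, B dirty
try Right: in B — A dirty, B dirty  ← match
try  Suck: in A — A clear, B dirty

Right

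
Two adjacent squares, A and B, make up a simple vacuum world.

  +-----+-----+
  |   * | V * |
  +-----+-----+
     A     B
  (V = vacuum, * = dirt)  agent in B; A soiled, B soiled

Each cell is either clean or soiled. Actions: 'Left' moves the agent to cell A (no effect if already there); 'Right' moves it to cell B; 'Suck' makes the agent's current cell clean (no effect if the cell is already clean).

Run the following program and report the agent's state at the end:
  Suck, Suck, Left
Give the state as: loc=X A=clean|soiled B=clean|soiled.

loc=A A=soiled B=clean

1) do Suck; now loc=B A=soiled B=clean
2) do Suck; now loc=B A=soiled B=clean
3) do Left; now loc=A A=soiled B=clean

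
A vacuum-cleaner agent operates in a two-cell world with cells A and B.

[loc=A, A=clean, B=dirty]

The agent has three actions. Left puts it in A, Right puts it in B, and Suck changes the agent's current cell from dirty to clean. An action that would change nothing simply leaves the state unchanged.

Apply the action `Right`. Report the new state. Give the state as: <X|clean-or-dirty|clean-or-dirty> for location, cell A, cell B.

<B|clean|dirty>

start: <A|clean|dirty>
1. Right → <B|clean|dirty>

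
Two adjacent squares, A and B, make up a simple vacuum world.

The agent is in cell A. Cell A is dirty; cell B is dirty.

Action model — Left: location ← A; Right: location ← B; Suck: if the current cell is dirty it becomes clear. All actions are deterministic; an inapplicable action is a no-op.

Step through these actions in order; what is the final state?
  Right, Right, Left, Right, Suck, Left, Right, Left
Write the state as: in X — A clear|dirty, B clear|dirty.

in A — A dirty, B clear

[1] after Right: in B — A dirty, B dirty
[2] after Right: in B — A dirty, B dirty
[3] after Left: in A — A dirty, B dirty
[4] after Right: in B — A dirty, B dirty
[5] after Suck: in B — A dirty, B clear
[6] after Left: in A — A dirty, B clear
[7] after Right: in B — A dirty, B clear
[8] after Left: in A — A dirty, B clear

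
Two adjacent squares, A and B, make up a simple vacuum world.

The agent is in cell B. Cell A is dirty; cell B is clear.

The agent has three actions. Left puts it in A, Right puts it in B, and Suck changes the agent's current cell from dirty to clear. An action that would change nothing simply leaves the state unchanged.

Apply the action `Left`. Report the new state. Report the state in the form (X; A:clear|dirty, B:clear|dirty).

start: (B; A:dirty, B:clear)
Left (#1): (A; A:dirty, B:clear)

(A; A:dirty, B:clear)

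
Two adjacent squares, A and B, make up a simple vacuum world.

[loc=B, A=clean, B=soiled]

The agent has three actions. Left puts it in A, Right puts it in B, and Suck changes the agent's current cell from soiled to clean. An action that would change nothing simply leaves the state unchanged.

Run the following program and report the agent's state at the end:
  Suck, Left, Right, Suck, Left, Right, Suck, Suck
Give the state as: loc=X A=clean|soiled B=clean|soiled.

loc=B A=clean B=clean

Suck (#1): loc=B A=clean B=clean
Left (#2): loc=A A=clean B=clean
Right (#3): loc=B A=clean B=clean
Suck (#4): loc=B A=clean B=clean
Left (#5): loc=A A=clean B=clean
Right (#6): loc=B A=clean B=clean
Suck (#7): loc=B A=clean B=clean
Suck (#8): loc=B A=clean B=clean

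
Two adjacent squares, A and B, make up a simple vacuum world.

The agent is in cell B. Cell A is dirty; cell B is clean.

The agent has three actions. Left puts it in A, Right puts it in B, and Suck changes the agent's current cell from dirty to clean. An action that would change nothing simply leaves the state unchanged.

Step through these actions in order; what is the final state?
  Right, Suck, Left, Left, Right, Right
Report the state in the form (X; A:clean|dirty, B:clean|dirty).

(B; A:dirty, B:clean)

t=1 Right ⇒ (B; A:dirty, B:clean)
t=2 Suck ⇒ (B; A:dirty, B:clean)
t=3 Left ⇒ (A; A:dirty, B:clean)
t=4 Left ⇒ (A; A:dirty, B:clean)
t=5 Right ⇒ (B; A:dirty, B:clean)
t=6 Right ⇒ (B; A:dirty, B:clean)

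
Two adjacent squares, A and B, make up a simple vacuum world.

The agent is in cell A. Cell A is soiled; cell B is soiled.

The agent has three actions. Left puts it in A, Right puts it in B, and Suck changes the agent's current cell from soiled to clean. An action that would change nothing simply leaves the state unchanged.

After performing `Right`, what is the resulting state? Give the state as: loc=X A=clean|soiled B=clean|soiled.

start: loc=A A=soiled B=soiled
1. Right → loc=B A=soiled B=soiled

loc=B A=soiled B=soiled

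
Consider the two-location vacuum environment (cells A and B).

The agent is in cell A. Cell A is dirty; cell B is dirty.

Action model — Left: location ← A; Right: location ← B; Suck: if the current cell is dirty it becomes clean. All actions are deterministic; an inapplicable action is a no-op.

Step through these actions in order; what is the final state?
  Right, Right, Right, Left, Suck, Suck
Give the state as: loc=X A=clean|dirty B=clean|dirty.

loc=A A=clean B=dirty

1. Right → loc=B A=dirty B=dirty
2. Right → loc=B A=dirty B=dirty
3. Right → loc=B A=dirty B=dirty
4. Left → loc=A A=dirty B=dirty
5. Suck → loc=A A=clean B=dirty
6. Suck → loc=A A=clean B=dirty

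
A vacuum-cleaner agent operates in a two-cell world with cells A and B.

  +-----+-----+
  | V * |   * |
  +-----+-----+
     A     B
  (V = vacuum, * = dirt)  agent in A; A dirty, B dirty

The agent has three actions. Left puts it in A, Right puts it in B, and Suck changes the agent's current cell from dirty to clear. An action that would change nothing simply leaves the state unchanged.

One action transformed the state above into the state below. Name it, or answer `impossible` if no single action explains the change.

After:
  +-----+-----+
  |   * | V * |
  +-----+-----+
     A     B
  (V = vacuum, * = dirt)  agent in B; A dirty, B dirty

Right

try  Left: <A|dirty|dirty>
try Right: <B|dirty|dirty>  ← match
try  Suck: <A|clear|dirty>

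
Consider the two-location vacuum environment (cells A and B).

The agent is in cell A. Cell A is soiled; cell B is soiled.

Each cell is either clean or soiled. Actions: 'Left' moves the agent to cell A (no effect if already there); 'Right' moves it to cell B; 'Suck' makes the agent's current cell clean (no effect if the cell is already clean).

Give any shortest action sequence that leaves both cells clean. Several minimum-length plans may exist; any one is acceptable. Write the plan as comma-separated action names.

Suck, Right, Suck

1. Suck → in A — A clean, B soiled
2. Right → in B — A clean, B soiled
3. Suck → in B — A clean, B clean
min 3: Suck A + move + Suck B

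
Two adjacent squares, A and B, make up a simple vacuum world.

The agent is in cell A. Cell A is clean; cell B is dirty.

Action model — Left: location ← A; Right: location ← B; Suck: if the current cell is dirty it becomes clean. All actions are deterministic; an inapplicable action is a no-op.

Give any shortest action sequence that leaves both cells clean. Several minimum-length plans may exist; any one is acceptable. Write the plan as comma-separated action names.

t=1 Right ⇒ <B|clean|dirty>
t=2 Suck ⇒ <B|clean|clean>
min 2: go B then Suck

Right, Suck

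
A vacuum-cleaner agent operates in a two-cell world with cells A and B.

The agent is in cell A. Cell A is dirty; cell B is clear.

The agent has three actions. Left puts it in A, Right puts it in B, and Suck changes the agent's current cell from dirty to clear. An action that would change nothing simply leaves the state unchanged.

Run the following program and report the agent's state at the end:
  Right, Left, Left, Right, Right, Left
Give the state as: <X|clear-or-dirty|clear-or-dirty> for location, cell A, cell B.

step 1/6 (Right): <B|dirty|clear>
step 2/6 (Left): <A|dirty|clear>
step 3/6 (Left): <A|dirty|clear>
step 4/6 (Right): <B|dirty|clear>
step 5/6 (Right): <B|dirty|clear>
step 6/6 (Left): <A|dirty|clear>

<A|dirty|clear>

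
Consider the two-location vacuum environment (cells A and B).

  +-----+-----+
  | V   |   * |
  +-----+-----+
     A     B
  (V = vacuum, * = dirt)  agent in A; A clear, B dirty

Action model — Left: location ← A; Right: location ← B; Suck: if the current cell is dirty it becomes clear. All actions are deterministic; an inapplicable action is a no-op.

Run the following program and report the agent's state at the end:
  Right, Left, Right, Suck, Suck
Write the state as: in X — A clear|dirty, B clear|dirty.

in B — A clear, B clear

t=1 Right ⇒ in B — A clear, B dirty
t=2 Left ⇒ in A — A clear, B dirty
t=3 Right ⇒ in B — A clear, B dirty
t=4 Suck ⇒ in B — A clear, B clear
t=5 Suck ⇒ in B — A clear, B clear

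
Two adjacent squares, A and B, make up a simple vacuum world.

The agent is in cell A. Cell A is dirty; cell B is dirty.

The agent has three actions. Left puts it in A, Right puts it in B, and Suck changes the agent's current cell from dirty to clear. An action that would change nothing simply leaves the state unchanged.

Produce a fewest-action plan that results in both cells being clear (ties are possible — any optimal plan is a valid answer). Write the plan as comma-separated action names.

1) do Suck; now loc=A A=clear B=dirty
2) do Right; now loc=B A=clear B=dirty
3) do Suck; now loc=B A=clear B=clear
min 3: Suck A + move + Suck B

Suck, Right, Suck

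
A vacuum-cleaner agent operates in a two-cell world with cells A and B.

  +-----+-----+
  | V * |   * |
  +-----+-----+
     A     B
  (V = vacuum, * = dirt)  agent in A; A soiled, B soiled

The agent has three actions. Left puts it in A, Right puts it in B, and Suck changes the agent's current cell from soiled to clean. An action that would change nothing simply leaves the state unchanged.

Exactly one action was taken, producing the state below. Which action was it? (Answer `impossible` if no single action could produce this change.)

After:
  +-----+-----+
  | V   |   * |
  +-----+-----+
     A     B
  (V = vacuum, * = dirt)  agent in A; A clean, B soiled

Suck

try  Left: in A — A soiled, B soiled
try Right: in B — A soiled, B soiled
try  Suck: in A — A clean, B soiled  ← match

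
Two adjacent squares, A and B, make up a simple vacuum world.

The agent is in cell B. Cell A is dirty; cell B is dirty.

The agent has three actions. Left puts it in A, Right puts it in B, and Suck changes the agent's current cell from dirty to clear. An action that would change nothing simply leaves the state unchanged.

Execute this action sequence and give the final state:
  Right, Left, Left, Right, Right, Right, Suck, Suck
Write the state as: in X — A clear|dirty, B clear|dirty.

in B — A dirty, B clear

Right (#1): in B — A dirty, B dirty
Left (#2): in A — A dirty, B dirty
Left (#3): in A — A dirty, B dirty
Right (#4): in B — A dirty, B dirty
Right (#5): in B — A dirty, B dirty
Right (#6): in B — A dirty, B dirty
Suck (#7): in B — A dirty, B clear
Suck (#8): in B — A dirty, B clear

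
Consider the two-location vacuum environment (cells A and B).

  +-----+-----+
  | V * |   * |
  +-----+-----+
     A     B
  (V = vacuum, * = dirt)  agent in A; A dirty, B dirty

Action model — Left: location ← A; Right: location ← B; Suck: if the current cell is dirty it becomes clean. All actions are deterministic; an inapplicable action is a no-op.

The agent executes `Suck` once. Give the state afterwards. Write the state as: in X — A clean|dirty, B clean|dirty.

start: in A — A dirty, B dirty
Suck (#1): in A — A clean, B dirty

in A — A clean, B dirty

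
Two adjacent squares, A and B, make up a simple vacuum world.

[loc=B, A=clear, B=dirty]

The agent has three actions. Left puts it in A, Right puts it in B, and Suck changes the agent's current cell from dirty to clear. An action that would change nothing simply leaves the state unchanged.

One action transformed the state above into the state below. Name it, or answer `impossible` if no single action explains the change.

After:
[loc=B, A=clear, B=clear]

Suck

try  Left: loc=A A=clear B=dirty
try Right: loc=B A=clear B=dirty
try  Suck: loc=B A=clear B=clear  ← match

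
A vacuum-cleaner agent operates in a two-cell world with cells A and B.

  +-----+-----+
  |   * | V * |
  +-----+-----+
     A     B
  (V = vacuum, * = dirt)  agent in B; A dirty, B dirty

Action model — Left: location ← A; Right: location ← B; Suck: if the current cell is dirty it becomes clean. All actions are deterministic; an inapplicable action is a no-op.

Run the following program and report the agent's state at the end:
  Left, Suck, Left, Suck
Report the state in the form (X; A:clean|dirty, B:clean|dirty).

(A; A:clean, B:dirty)

1. Left → (A; A:dirty, B:dirty)
2. Suck → (A; A:clean, B:dirty)
3. Left → (A; A:clean, B:dirty)
4. Suck → (A; A:clean, B:dirty)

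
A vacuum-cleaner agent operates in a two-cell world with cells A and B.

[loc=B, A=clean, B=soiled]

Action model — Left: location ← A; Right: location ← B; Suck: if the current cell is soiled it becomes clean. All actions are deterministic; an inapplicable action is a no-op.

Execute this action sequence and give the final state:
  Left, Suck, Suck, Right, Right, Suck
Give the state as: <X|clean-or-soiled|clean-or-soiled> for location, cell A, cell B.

<B|clean|clean>

step 1/6 (Left): <A|clean|soiled>
step 2/6 (Suck): <A|clean|soiled>
step 3/6 (Suck): <A|clean|soiled>
step 4/6 (Right): <B|clean|soiled>
step 5/6 (Right): <B|clean|soiled>
step 6/6 (Suck): <B|clean|clean>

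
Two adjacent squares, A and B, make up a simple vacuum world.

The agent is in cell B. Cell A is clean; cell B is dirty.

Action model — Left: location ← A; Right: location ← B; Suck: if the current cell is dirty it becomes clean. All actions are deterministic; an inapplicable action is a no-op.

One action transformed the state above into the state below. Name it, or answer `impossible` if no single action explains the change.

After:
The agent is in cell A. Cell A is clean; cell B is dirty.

Left

try  Left: (A; A:clean, B:dirty)  ← match
try Right: (B; A:clean, B:dirty)
try  Suck: (B; A:clean, B:clean)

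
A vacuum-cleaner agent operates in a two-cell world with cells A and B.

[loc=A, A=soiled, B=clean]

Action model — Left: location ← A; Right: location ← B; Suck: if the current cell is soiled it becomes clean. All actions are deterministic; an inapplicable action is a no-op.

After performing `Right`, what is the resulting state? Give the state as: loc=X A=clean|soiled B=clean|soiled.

loc=B A=soiled B=clean

start: loc=A A=soiled B=clean
[1] after Right: loc=B A=soiled B=clean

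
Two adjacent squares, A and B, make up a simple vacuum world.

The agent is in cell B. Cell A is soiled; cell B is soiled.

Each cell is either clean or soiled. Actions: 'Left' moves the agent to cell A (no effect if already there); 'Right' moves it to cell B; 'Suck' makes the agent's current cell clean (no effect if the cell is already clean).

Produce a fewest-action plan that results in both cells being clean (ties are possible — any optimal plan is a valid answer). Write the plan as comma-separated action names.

1. Suck → in B — A soiled, B clean
2. Left → in A — A soiled, B clean
3. Suck → in A — A clean, B clean
min 3: Suck B + move + Suck A

Suck, Left, Suck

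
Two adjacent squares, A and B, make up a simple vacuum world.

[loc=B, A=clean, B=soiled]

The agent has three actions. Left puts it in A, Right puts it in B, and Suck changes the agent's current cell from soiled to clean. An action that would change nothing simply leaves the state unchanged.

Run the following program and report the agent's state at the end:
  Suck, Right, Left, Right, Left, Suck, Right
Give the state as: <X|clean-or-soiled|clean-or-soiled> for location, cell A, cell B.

<B|clean|clean>

Suck (#1): <B|clean|clean>
Right (#2): <B|clean|clean>
Left (#3): <A|clean|clean>
Right (#4): <B|clean|clean>
Left (#5): <A|clean|clean>
Suck (#6): <A|clean|clean>
Right (#7): <B|clean|clean>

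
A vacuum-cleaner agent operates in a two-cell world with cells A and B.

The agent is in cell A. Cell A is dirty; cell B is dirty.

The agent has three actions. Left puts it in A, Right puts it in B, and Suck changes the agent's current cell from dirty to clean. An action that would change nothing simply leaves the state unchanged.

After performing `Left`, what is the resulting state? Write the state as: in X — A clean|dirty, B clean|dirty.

in A — A dirty, B dirty

start: in A — A dirty, B dirty
Left (#1): in A — A dirty, B dirty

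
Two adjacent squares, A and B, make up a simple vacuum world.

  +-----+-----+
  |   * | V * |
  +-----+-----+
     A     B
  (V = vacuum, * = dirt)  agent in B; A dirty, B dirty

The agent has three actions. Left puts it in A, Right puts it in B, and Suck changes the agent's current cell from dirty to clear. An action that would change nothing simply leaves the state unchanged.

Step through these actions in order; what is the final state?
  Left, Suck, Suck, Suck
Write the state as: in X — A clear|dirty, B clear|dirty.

in A — A clear, B dirty

Left (#1): in A — A dirty, B dirty
Suck (#2): in A — A clear, B dirty
Suck (#3): in A — A clear, B dirty
Suck (#4): in A — A clear, B dirty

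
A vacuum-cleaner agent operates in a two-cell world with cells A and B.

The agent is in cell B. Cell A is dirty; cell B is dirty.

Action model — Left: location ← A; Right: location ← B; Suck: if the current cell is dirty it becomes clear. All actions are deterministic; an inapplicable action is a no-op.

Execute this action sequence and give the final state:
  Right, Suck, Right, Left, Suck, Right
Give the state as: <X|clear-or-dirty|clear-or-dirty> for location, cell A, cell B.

step 1/6 (Right): <B|dirty|dirty>
step 2/6 (Suck): <B|dirty|clear>
step 3/6 (Right): <B|dirty|clear>
step 4/6 (Left): <A|dirty|clear>
step 5/6 (Suck): <A|clear|clear>
step 6/6 (Right): <B|clear|clear>

<B|clear|clear>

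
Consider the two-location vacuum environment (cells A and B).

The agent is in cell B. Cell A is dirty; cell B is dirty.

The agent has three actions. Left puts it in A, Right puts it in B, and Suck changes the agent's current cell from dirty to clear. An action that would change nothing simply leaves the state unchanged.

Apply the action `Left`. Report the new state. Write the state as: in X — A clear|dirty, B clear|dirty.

start: in B — A dirty, B dirty
t=1 Left ⇒ in A — A dirty, B dirty

in A — A dirty, B dirty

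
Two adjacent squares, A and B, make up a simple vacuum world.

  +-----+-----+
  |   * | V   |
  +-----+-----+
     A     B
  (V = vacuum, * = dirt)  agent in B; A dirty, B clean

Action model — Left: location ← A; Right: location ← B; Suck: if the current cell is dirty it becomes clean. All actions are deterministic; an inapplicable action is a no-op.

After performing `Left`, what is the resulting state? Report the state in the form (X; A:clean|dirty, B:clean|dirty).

(A; A:dirty, B:clean)

start: (B; A:dirty, B:clean)
Left (#1): (A; A:dirty, B:clean)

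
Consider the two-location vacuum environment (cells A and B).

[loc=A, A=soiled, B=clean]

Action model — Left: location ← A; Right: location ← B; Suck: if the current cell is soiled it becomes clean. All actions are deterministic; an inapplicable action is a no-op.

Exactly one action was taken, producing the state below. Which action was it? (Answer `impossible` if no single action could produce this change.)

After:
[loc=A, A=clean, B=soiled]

impossible

try  Left: loc=A A=soiled B=clean
try Right: loc=B A=soiled B=clean
try  Suck: loc=A A=clean B=clean
no single action produces the after-state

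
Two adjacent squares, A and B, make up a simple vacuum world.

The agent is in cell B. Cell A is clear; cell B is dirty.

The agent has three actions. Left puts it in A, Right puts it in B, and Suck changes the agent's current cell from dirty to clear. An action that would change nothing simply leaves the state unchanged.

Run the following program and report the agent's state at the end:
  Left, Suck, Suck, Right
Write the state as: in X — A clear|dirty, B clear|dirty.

in B — A clear, B dirty

Left (#1): in A — A clear, B dirty
Suck (#2): in A — A clear, B dirty
Suck (#3): in A — A clear, B dirty
Right (#4): in B — A clear, B dirty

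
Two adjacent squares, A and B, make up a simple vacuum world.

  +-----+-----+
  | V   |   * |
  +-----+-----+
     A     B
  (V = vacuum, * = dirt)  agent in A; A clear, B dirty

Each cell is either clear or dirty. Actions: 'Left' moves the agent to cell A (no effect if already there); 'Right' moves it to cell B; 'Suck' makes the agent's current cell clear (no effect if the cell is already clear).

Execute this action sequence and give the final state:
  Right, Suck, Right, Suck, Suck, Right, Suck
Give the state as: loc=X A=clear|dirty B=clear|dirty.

loc=B A=clear B=clear

1) do Right; now loc=B A=clear B=dirty
2) do Suck; now loc=B A=clear B=clear
3) do Right; now loc=B A=clear B=clear
4) do Suck; now loc=B A=clear B=clear
5) do Suck; now loc=B A=clear B=clear
6) do Right; now loc=B A=clear B=clear
7) do Suck; now loc=B A=clear B=clear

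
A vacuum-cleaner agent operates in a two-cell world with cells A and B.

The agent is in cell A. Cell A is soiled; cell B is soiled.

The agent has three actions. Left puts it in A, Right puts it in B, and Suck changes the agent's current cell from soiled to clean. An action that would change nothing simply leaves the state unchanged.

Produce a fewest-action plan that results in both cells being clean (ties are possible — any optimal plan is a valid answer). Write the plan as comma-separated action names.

Suck, Right, Suck

[1] after Suck: (A; A:clean, B:soiled)
[2] after Right: (B; A:clean, B:soiled)
[3] after Suck: (B; A:clean, B:clean)
min 3: Suck A + move + Suck B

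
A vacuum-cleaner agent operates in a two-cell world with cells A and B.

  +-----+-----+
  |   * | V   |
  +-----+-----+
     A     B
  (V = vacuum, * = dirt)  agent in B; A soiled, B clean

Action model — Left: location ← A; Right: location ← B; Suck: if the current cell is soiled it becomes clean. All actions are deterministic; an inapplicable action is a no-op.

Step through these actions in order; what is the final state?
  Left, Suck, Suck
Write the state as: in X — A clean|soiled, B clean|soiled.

in A — A clean, B clean

step 1/3 (Left): in A — A soiled, B clean
step 2/3 (Suck): in A — A clean, B clean
step 3/3 (Suck): in A — A clean, B clean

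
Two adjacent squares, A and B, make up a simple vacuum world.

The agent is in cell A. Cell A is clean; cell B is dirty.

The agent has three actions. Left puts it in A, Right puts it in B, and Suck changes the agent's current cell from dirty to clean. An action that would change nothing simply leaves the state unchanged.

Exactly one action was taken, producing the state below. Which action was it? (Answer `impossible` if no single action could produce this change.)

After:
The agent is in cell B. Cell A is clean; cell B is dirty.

try  Left: in A — A clean, B dirty
try Right: in B — A clean, B dirty  ← match
try  Suck: in A — A clean, B dirty

Right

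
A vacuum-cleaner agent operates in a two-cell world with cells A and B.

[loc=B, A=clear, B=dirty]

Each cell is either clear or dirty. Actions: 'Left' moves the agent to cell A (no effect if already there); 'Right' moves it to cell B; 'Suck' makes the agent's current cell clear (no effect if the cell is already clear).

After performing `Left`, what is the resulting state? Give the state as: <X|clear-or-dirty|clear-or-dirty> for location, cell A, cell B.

<A|clear|dirty>

start: <B|clear|dirty>
t=1 Left ⇒ <A|clear|dirty>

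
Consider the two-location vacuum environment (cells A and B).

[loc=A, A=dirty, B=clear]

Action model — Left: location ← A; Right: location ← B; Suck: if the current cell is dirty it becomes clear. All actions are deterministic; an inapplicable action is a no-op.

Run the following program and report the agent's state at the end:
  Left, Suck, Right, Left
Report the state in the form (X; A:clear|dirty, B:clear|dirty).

(A; A:clear, B:clear)

[1] after Left: (A; A:dirty, B:clear)
[2] after Suck: (A; A:clear, B:clear)
[3] after Right: (B; A:clear, B:clear)
[4] after Left: (A; A:clear, B:clear)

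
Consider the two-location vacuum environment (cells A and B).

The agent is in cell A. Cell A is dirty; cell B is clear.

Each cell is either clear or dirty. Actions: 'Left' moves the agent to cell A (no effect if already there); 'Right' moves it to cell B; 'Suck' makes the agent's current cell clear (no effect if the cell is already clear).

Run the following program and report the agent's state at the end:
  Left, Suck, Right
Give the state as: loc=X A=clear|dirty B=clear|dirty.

loc=B A=clear B=clear

step 1/3 (Left): loc=A A=dirty B=clear
step 2/3 (Suck): loc=A A=clear B=clear
step 3/3 (Right): loc=B A=clear B=clear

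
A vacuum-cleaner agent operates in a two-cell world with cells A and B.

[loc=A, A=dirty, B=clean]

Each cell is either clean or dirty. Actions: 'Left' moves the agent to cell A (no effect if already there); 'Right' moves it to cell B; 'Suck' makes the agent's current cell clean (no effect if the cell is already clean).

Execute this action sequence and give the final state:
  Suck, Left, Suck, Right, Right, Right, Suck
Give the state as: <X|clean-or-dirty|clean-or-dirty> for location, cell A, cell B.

<B|clean|clean>

[1] after Suck: <A|clean|clean>
[2] after Left: <A|clean|clean>
[3] after Suck: <A|clean|clean>
[4] after Right: <B|clean|clean>
[5] after Right: <B|clean|clean>
[6] after Right: <B|clean|clean>
[7] after Suck: <B|clean|clean>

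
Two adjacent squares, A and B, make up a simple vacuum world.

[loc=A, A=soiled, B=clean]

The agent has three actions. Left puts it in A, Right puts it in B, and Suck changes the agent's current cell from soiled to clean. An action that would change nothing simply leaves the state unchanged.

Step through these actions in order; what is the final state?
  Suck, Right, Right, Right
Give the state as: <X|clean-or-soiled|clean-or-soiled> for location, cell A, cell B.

1) do Suck; now <A|clean|clean>
2) do Right; now <B|clean|clean>
3) do Right; now <B|clean|clean>
4) do Right; now <B|clean|clean>

<B|clean|clean>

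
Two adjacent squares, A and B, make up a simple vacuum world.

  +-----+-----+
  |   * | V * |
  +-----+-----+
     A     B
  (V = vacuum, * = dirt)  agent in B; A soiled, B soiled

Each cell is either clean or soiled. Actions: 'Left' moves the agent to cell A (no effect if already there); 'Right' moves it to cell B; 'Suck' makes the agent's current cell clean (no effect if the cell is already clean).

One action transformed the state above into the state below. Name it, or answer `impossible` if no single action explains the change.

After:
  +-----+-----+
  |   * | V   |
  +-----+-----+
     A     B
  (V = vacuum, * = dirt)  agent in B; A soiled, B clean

Suck

try  Left: <A|soiled|soiled>
try Right: <B|soiled|soiled>
try  Suck: <B|soiled|clean>  ← match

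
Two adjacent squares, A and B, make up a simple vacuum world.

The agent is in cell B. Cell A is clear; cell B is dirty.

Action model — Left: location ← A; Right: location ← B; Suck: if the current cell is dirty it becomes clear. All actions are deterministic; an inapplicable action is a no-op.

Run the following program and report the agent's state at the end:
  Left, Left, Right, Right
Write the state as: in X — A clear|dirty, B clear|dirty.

in B — A clear, B dirty

[1] after Left: in A — A clear, B dirty
[2] after Left: in A — A clear, B dirty
[3] after Right: in B — A clear, B dirty
[4] after Right: in B — A clear, B dirty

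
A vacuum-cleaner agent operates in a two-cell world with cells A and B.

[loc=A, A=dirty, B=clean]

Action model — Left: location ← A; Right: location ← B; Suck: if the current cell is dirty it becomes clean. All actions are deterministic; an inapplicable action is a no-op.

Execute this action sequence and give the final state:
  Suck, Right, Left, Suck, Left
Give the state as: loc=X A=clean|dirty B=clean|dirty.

[1] after Suck: loc=A A=clean B=clean
[2] after Right: loc=B A=clean B=clean
[3] after Left: loc=A A=clean B=clean
[4] after Suck: loc=A A=clean B=clean
[5] after Left: loc=A A=clean B=clean

loc=A A=clean B=clean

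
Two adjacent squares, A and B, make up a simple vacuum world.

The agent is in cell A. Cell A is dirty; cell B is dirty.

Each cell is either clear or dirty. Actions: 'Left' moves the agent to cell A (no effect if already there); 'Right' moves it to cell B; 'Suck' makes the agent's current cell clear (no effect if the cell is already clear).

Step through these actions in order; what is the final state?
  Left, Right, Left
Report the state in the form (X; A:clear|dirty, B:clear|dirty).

(A; A:dirty, B:dirty)

Left (#1): (A; A:dirty, B:dirty)
Right (#2): (B; A:dirty, B:dirty)
Left (#3): (A; A:dirty, B:dirty)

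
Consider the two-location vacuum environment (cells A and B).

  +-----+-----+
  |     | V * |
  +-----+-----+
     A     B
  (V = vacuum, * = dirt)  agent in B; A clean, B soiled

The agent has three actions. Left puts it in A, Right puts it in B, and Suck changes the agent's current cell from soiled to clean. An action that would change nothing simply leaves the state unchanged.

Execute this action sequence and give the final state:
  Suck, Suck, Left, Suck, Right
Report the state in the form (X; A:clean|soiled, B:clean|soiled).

Suck (#1): (B; A:clean, B:clean)
Suck (#2): (B; A:clean, B:clean)
Left (#3): (A; A:clean, B:clean)
Suck (#4): (A; A:clean, B:clean)
Right (#5): (B; A:clean, B:clean)

(B; A:clean, B:clean)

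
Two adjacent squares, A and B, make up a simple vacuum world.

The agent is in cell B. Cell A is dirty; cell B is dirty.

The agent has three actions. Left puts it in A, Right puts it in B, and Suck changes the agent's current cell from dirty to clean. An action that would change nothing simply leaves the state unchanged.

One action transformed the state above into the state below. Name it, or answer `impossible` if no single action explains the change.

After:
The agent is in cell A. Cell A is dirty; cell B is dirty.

Left

try  Left: in A — A dirty, B dirty  ← match
try Right: in B — A dirty, B dirty
try  Suck: in B — A dirty, B clean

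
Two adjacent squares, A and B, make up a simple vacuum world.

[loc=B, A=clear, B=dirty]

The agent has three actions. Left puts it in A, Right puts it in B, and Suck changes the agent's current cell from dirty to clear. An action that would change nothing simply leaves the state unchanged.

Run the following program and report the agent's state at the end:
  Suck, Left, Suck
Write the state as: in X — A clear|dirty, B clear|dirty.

in A — A clear, B clear

1) do Suck; now in B — A clear, B clear
2) do Left; now in A — A clear, B clear
3) do Suck; now in A — A clear, B clear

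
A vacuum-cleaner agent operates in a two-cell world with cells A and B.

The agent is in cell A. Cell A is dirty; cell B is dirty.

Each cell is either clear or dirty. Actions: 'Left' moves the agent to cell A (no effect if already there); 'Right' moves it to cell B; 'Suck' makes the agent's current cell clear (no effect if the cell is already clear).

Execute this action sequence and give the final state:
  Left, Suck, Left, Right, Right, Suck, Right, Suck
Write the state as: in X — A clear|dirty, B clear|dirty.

in B — A clear, B clear

step 1/8 (Left): in A — A dirty, B dirty
step 2/8 (Suck): in A — A clear, B dirty
step 3/8 (Left): in A — A clear, B dirty
step 4/8 (Right): in B — A clear, B dirty
step 5/8 (Right): in B — A clear, B dirty
step 6/8 (Suck): in B — A clear, B clear
step 7/8 (Right): in B — A clear, B clear
step 8/8 (Suck): in B — A clear, B clear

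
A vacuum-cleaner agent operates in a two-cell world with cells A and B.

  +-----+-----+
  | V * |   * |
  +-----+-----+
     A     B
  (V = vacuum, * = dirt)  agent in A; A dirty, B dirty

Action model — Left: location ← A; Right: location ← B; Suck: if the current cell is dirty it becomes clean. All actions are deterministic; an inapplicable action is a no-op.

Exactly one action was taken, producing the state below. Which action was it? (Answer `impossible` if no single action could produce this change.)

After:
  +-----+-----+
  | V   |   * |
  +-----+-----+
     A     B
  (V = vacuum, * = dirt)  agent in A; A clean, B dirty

try  Left: in A — A dirty, B dirty
try Right: in B — A dirty, B dirty
try  Suck: in A — A clean, B dirty  ← match

Suck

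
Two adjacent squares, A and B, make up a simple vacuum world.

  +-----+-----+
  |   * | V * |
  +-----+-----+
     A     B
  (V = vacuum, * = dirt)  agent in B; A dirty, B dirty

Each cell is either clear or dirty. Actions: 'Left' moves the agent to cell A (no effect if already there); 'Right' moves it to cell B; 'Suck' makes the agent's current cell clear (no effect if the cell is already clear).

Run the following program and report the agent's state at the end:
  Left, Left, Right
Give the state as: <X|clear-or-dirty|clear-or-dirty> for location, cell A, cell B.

Left (#1): <A|dirty|dirty>
Left (#2): <A|dirty|dirty>
Right (#3): <B|dirty|dirty>

<B|dirty|dirty>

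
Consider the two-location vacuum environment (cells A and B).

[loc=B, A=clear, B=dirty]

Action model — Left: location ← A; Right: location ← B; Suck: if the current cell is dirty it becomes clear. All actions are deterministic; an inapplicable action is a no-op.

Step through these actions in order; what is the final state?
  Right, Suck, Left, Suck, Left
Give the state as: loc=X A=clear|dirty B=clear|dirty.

loc=A A=clear B=clear

1. Right → loc=B A=clear B=dirty
2. Suck → loc=B A=clear B=clear
3. Left → loc=A A=clear B=clear
4. Suck → loc=A A=clear B=clear
5. Left → loc=A A=clear B=clear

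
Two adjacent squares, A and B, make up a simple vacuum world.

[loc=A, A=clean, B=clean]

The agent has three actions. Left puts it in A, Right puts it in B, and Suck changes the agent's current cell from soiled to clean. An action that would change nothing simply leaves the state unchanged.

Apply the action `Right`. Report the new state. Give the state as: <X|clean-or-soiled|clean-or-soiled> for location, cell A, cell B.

<B|clean|clean>

start: <A|clean|clean>
1) do Right; now <B|clean|clean>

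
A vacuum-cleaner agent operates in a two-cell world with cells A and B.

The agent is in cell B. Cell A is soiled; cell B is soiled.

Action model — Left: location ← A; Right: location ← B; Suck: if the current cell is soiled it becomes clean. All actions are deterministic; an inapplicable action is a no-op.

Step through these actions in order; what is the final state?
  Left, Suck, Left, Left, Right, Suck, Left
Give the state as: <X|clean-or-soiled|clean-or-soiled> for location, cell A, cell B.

<A|clean|clean>

[1] after Left: <A|soiled|soiled>
[2] after Suck: <A|clean|soiled>
[3] after Left: <A|clean|soiled>
[4] after Left: <A|clean|soiled>
[5] after Right: <B|clean|soiled>
[6] after Suck: <B|clean|clean>
[7] after Left: <A|clean|clean>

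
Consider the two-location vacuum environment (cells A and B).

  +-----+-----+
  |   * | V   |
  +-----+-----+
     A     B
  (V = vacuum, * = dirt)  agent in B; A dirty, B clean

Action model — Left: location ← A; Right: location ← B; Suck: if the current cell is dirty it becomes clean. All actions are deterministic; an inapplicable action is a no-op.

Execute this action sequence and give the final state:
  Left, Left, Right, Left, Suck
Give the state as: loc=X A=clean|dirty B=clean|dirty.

t=1 Left ⇒ loc=A A=dirty B=clean
t=2 Left ⇒ loc=A A=dirty B=clean
t=3 Right ⇒ loc=B A=dirty B=clean
t=4 Left ⇒ loc=A A=dirty B=clean
t=5 Suck ⇒ loc=A A=clean B=clean

loc=A A=clean B=clean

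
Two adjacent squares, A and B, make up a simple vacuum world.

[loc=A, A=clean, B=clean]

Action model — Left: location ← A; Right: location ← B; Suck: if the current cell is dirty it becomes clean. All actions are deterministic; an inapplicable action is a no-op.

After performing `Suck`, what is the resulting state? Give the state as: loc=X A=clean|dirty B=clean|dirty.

start: loc=A A=clean B=clean
[1] after Suck: loc=A A=clean B=clean

loc=A A=clean B=clean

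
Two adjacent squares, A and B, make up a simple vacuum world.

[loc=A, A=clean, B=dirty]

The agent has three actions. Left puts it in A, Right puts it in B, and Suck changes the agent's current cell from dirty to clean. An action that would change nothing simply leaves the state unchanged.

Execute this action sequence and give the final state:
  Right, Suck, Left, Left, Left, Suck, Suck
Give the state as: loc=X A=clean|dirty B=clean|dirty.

loc=A A=clean B=clean

t=1 Right ⇒ loc=B A=clean B=dirty
t=2 Suck ⇒ loc=B A=clean B=clean
t=3 Left ⇒ loc=A A=clean B=clean
t=4 Left ⇒ loc=A A=clean B=clean
t=5 Left ⇒ loc=A A=clean B=clean
t=6 Suck ⇒ loc=A A=clean B=clean
t=7 Suck ⇒ loc=A A=clean B=clean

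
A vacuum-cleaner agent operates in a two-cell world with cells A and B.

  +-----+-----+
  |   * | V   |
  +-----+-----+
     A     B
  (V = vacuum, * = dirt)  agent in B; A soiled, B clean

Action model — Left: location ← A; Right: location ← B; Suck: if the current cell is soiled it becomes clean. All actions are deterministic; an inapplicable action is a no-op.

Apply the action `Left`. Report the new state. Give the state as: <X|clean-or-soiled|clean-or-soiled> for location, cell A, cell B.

start: <B|soiled|clean>
t=1 Left ⇒ <A|soiled|clean>

<A|soiled|clean>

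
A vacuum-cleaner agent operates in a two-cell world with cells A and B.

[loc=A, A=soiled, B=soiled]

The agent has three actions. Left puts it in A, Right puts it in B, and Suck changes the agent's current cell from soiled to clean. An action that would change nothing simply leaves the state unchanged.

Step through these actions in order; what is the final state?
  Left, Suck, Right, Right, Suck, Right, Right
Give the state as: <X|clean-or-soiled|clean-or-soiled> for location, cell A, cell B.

<B|clean|clean>

step 1/7 (Left): <A|soiled|soiled>
step 2/7 (Suck): <A|clean|soiled>
step 3/7 (Right): <B|clean|soiled>
step 4/7 (Right): <B|clean|soiled>
step 5/7 (Suck): <B|clean|clean>
step 6/7 (Right): <B|clean|clean>
step 7/7 (Right): <B|clean|clean>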